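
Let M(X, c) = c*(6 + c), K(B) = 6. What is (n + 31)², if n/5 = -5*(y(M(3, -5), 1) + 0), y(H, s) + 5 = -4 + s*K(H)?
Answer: 11236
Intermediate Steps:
y(H, s) = -9 + 6*s (y(H, s) = -5 + (-4 + s*6) = -5 + (-4 + 6*s) = -9 + 6*s)
n = 75 (n = 5*(-5*((-9 + 6*1) + 0)) = 5*(-5*((-9 + 6) + 0)) = 5*(-5*(-3 + 0)) = 5*(-5*(-3)) = 5*15 = 75)
(n + 31)² = (75 + 31)² = 106² = 11236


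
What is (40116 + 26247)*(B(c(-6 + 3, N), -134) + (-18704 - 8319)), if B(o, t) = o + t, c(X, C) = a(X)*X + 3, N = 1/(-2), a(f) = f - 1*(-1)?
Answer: -1801622724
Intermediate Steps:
a(f) = 1 + f (a(f) = f + 1 = 1 + f)
N = -½ ≈ -0.50000
c(X, C) = 3 + X*(1 + X) (c(X, C) = (1 + X)*X + 3 = X*(1 + X) + 3 = 3 + X*(1 + X))
(40116 + 26247)*(B(c(-6 + 3, N), -134) + (-18704 - 8319)) = (40116 + 26247)*(((3 + (-6 + 3)*(1 + (-6 + 3))) - 134) + (-18704 - 8319)) = 66363*(((3 - 3*(1 - 3)) - 134) - 27023) = 66363*(((3 - 3*(-2)) - 134) - 27023) = 66363*(((3 + 6) - 134) - 27023) = 66363*((9 - 134) - 27023) = 66363*(-125 - 27023) = 66363*(-27148) = -1801622724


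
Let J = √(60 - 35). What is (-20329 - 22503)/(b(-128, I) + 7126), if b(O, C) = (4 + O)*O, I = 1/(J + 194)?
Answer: -21416/11499 ≈ -1.8624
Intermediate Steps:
J = 5 (J = √25 = 5)
I = 1/199 (I = 1/(5 + 194) = 1/199 ≈ 0.0050251)
b(O, C) = O*(4 + O)
(-20329 - 22503)/(b(-128, I) + 7126) = (-20329 - 22503)/(-128*(4 - 128) + 7126) = -42832/(-128*(-124) + 7126) = -42832/(15872 + 7126) = -42832/22998 = -42832*1/22998 = -21416/11499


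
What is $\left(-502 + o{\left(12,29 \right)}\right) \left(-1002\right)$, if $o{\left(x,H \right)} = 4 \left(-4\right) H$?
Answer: $967932$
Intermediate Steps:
$o{\left(x,H \right)} = - 16 H$
$\left(-502 + o{\left(12,29 \right)}\right) \left(-1002\right) = \left(-502 - 464\right) \left(-1002\right) = \left(-966\right) \left(-1002\right) = 967932$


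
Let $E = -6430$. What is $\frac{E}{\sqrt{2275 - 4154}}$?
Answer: $\frac{6430 i \sqrt{1879}}{1879} \approx 148.34 i$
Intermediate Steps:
$\frac{E}{\sqrt{2275 - 4154}} = - \frac{6430}{\sqrt{2275 - 4154}} = - \frac{6430}{\sqrt{-1879}} = - \frac{6430}{i \sqrt{1879}} = - 6430 \left(- \frac{i \sqrt{1879}}{1879}\right) = \frac{6430 i \sqrt{1879}}{1879}$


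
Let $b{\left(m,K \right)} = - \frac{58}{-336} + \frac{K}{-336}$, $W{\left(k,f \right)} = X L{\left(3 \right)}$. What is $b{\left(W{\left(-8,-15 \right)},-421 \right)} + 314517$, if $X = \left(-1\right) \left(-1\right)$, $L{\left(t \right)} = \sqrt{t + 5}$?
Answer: $\frac{105678191}{336} \approx 3.1452 \cdot 10^{5}$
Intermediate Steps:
$L{\left(t \right)} = \sqrt{5 + t}$
$X = 1$
$W{\left(k,f \right)} = 2 \sqrt{2}$ ($W{\left(k,f \right)} = 1 \sqrt{5 + 3} = 1 \sqrt{8} = 1 \cdot 2 \sqrt{2} = 2 \sqrt{2}$)
$b{\left(m,K \right)} = \frac{29}{168} - \frac{K}{336}$ ($b{\left(m,K \right)} = \left(-58\right) \left(- \frac{1}{336}\right) + K \left(- \frac{1}{336}\right) = \frac{29}{168} - \frac{K}{336}$)
$b{\left(W{\left(-8,-15 \right)},-421 \right)} + 314517 = \left(\frac{29}{168} - - \frac{421}{336}\right) + 314517 = \left(\frac{29}{168} + \frac{421}{336}\right) + 314517 = \frac{479}{336} + 314517 = \frac{105678191}{336}$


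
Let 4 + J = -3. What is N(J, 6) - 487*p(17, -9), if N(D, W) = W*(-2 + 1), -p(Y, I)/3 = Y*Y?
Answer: 422223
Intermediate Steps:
J = -7 (J = -4 - 3 = -7)
p(Y, I) = -3*Y² (p(Y, I) = -3*Y*Y = -3*Y²)
N(D, W) = -W (N(D, W) = W*(-1) = -W)
N(J, 6) - 487*p(17, -9) = -1*6 - (-1461)*17² = -6 - (-1461)*289 = -6 - 487*(-867) = -6 + 422229 = 422223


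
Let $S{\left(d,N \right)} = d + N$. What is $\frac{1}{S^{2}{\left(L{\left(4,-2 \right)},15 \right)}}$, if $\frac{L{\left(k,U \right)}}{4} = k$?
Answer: $\frac{1}{961} \approx 0.0010406$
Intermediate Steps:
$L{\left(k,U \right)} = 4 k$
$S{\left(d,N \right)} = N + d$
$\frac{1}{S^{2}{\left(L{\left(4,-2 \right)},15 \right)}} = \frac{1}{\left(15 + 4 \cdot 4\right)^{2}} = \frac{1}{\left(15 + 16\right)^{2}} = \frac{1}{31^{2}} = \frac{1}{961}$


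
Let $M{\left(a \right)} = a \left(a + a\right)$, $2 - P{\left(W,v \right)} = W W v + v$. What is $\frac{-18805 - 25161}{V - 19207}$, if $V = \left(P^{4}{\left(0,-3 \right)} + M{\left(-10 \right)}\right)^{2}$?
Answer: $- \frac{21983}{330709} \approx -0.066472$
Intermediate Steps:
$P{\left(W,v \right)} = 2 - v - v W^{2}$ ($P{\left(W,v \right)} = 2 - \left(W W v + v\right) = 2 - \left(W^{2} v + v\right) = 2 - \left(v W^{2} + v\right) = 2 - \left(v + v W^{2}\right) = 2 - v - v W^{2}$)
$M{\left(a \right)} = 2 a^{2}$ ($M{\left(a \right)} = a 2 a = 2 a^{2}$)
$V = 680625$ ($V = \left(\left(2 - -3 - - 3 \cdot 0^{2}\right)^{4} + 2 \left(-10\right)^{2}\right)^{2} = \left(\left(2 + 3 - \left(-3\right) 0\right)^{4} + 2 \cdot 100\right)^{2} = \left(\left(2 + 3 + 0\right)^{4} + 200\right)^{2} = \left(5^{4} + 200\right)^{2} = \left(625 + 200\right)^{2} = 825^{2} = 680625$)
$\frac{-18805 - 25161}{V - 19207} = \frac{-18805 - 25161}{680625 - 19207} = - \frac{43966}{661418} = \left(-43966\right) \frac{1}{661418} = - \frac{21983}{330709}$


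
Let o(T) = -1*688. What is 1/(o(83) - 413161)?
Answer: -1/413849 ≈ -2.4163e-6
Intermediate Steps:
o(T) = -688
1/(o(83) - 413161) = 1/(-688 - 413161) = 1/(-413849) = -1/413849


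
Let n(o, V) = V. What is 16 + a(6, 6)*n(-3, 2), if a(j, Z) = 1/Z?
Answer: 49/3 ≈ 16.333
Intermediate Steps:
16 + a(6, 6)*n(-3, 2) = 16 + 2/6 = 16 + (⅙)*2 = 16 + ⅓ = 49/3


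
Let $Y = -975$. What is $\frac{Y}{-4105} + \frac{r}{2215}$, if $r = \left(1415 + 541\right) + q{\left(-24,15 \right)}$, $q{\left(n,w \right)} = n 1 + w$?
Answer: $\frac{2030412}{1818515} \approx 1.1165$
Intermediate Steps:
$q{\left(n,w \right)} = n + w$
$r = 1947$ ($r = \left(1415 + 541\right) + \left(-24 + 15\right) = 1956 - 9 = 1947$)
$\frac{Y}{-4105} + \frac{r}{2215} = - \frac{975}{-4105} + \frac{1947}{2215} = \left(-975\right) \left(- \frac{1}{4105}\right) + 1947 \cdot \frac{1}{2215} = \frac{195}{821} + \frac{1947}{2215} = \frac{2030412}{1818515}$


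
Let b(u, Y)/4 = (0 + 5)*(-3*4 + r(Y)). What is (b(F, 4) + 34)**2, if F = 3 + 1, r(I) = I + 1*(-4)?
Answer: 42436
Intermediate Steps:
r(I) = -4 + I (r(I) = I - 4 = -4 + I)
F = 4
b(u, Y) = -320 + 20*Y (b(u, Y) = 4*((0 + 5)*(-3*4 + (-4 + Y))) = 4*(5*(-12 + (-4 + Y))) = 4*(5*(-16 + Y)) = 4*(-80 + 5*Y) = -320 + 20*Y)
(b(F, 4) + 34)**2 = ((-320 + 20*4) + 34)**2 = ((-320 + 80) + 34)**2 = (-240 + 34)**2 = (-206)**2 = 42436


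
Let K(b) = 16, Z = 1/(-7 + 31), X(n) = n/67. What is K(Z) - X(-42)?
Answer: 1114/67 ≈ 16.627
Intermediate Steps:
X(n) = n/67 (X(n) = n*(1/67) = n/67)
Z = 1/24 ≈ 0.041667
K(Z) - X(-42) = 16 - (-42)/67 = 16 - 1*(-42/67) = 16 + 42/67 = 1114/67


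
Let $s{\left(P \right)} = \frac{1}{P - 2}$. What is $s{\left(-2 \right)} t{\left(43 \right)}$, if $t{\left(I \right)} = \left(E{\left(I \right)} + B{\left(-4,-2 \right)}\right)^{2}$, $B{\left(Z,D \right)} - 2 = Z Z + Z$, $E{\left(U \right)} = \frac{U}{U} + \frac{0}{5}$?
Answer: $- \frac{225}{4} \approx -56.25$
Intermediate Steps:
$E{\left(U \right)} = 1$ ($E{\left(U \right)} = 1 + 0 \cdot \frac{1}{5} = 1 + 0 = 1$)
$B{\left(Z,D \right)} = 2 + Z + Z^{2}$ ($B{\left(Z,D \right)} = 2 + \left(Z Z + Z\right) = 2 + \left(Z^{2} + Z\right) = 2 + \left(Z + Z^{2}\right) = 2 + Z + Z^{2}$)
$s{\left(P \right)} = \frac{1}{-2 + P}$
$t{\left(I \right)} = 225$ ($t{\left(I \right)} = \left(1 + \left(2 - 4 + \left(-4\right)^{2}\right)\right)^{2} = \left(1 + \left(2 - 4 + 16\right)\right)^{2} = \left(1 + 14\right)^{2} = 15^{2} = 225$)
$s{\left(-2 \right)} t{\left(43 \right)} = \frac{1}{-2 - 2} \cdot 225 = \frac{1}{-4} \cdot 225 = \left(- \frac{1}{4}\right) 225 = - \frac{225}{4}$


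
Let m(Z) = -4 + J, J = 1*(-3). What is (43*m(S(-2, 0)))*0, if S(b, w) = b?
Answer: 0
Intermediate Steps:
J = -3
m(Z) = -7 (m(Z) = -4 - 3 = -7)
(43*m(S(-2, 0)))*0 = (43*(-7))*0 = -301*0 = 0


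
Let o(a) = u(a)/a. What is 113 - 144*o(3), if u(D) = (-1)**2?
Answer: 65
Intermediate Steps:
u(D) = 1
o(a) = 1/a
113 - 144*o(3) = 113 - 144/3 = 113 - 144*1/3 = 113 - 48 = 65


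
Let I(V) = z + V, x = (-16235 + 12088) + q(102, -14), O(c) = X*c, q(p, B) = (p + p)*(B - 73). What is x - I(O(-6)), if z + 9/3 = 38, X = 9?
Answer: -21876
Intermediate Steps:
q(p, B) = 2*p*(-73 + B) (q(p, B) = (2*p)*(-73 + B) = 2*p*(-73 + B))
z = 35 (z = -3 + 38 = 35)
O(c) = 9*c
x = -21895 (x = (-16235 + 12088) + 2*102*(-73 - 14) = -4147 + 2*102*(-87) = -4147 - 17748 = -21895)
I(V) = 35 + V
x - I(O(-6)) = -21895 - (35 + 9*(-6)) = -21895 - (35 - 54) = -21895 - 1*(-19) = -21895 + 19 = -21876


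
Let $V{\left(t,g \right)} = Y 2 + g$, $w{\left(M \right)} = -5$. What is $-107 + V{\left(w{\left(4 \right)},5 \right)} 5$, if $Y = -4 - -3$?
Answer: $-92$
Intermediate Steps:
$Y = -1$ ($Y = -4 + 3 = -1$)
$V{\left(t,g \right)} = -2 + g$ ($V{\left(t,g \right)} = \left(-1\right) 2 + g = -2 + g$)
$-107 + V{\left(w{\left(4 \right)},5 \right)} 5 = -107 + \left(-2 + 5\right) 5 = -107 + 3 \cdot 5 = -107 + 15 = -92$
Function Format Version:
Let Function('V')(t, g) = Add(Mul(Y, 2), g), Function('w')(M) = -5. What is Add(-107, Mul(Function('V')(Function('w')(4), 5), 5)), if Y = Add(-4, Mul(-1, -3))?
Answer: -92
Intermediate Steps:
Y = -1 (Y = Add(-4, 3) = -1)
Function('V')(t, g) = Add(-2, g) (Function('V')(t, g) = Add(Mul(-1, 2), g) = Add(-2, g))
Add(-107, Mul(Function('V')(Function('w')(4), 5), 5)) = Add(-107, Mul(Add(-2, 5), 5)) = Add(-107, Mul(3, 5)) = Add(-107, 15) = -92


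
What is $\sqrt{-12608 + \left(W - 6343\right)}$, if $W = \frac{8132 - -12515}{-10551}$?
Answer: $\frac{2 i \sqrt{527477852262}}{10551} \approx 137.67 i$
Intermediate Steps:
$W = - \frac{20647}{10551}$ ($W = \left(8132 + 12515\right) \left(- \frac{1}{10551}\right) = 20647 \left(- \frac{1}{10551}\right) = - \frac{20647}{10551} \approx -1.9569$)
$\sqrt{-12608 + \left(W - 6343\right)} = \sqrt{-12608 - \frac{66945640}{10551}} = \sqrt{- \frac{199972648}{10551}} = \frac{2 i \sqrt{527477852262}}{10551}$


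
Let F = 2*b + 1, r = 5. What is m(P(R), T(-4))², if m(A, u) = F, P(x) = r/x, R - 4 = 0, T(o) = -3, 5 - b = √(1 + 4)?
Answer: 141 - 44*√5 ≈ 42.613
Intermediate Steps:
b = 5 - √5 (b = 5 - √(1 + 4) = 5 - √5 ≈ 2.7639)
F = 11 - 2*√5 (F = 2*(5 - √5) + 1 = (10 - 2*√5) + 1 = 11 - 2*√5 ≈ 6.5279)
R = 4 (R = 4 + 0 = 4)
P(x) = 5/x
m(A, u) = 11 - 2*√5
m(P(R), T(-4))² = (11 - 2*√5)²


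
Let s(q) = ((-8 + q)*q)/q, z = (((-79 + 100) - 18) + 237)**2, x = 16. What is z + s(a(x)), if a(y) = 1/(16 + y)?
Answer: 1842945/32 ≈ 57592.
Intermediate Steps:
z = 57600 (z = ((21 - 18) + 237)**2 = (3 + 237)**2 = 240**2 = 57600)
s(q) = -8 + q (s(q) = (q*(-8 + q))/q = -8 + q)
z + s(a(x)) = 57600 + (-8 + 1/(16 + 16)) = 57600 + (-8 + 1/32) = 57600 - 255/32 = 1842945/32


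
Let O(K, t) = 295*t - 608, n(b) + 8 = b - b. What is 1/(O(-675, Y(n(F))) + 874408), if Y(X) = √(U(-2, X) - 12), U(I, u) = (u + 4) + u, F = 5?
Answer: 4369/3817642643 - 59*I*√6/76352852860 ≈ 1.1444e-6 - 1.8928e-9*I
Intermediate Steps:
U(I, u) = 4 + 2*u (U(I, u) = (4 + u) + u = 4 + 2*u)
n(b) = -8 (n(b) = -8 + (b - b) = -8 + 0 = -8)
Y(X) = √(-8 + 2*X) (Y(X) = √((4 + 2*X) - 12) = √(-8 + 2*X))
O(K, t) = -608 + 295*t
1/(O(-675, Y(n(F))) + 874408) = 1/((-608 + 295*√(-8 + 2*(-8))) + 874408) = 1/((-608 + 295*√(-8 - 16)) + 874408) = 1/((-608 + 295*√(-24)) + 874408) = 1/((-608 + 295*(2*I*√6)) + 874408) = 1/((-608 + 590*I*√6) + 874408) = 1/(873800 + 590*I*√6)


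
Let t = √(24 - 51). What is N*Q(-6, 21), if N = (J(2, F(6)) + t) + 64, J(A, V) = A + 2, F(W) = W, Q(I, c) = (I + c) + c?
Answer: 2448 + 108*I*√3 ≈ 2448.0 + 187.06*I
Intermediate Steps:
Q(I, c) = I + 2*c
J(A, V) = 2 + A
t = 3*I*√3 (t = √(-27) = 3*I*√3 ≈ 5.1962*I)
N = 68 + 3*I*√3 (N = ((2 + 2) + 3*I*√3) + 64 = (4 + 3*I*√3) + 64 = 68 + 3*I*√3 ≈ 68.0 + 5.1962*I)
N*Q(-6, 21) = (68 + 3*I*√3)*(-6 + 2*21) = (68 + 3*I*√3)*(-6 + 42) = (68 + 3*I*√3)*36 = 2448 + 108*I*√3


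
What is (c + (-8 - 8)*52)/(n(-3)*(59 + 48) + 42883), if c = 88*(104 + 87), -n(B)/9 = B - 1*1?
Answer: 15976/46735 ≈ 0.34184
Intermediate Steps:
n(B) = 9 - 9*B (n(B) = -9*(B - 1*1) = -9*(B - 1) = -9*(-1 + B) = 9 - 9*B)
c = 16808 (c = 88*191 = 16808)
(c + (-8 - 8)*52)/(n(-3)*(59 + 48) + 42883) = (16808 + (-8 - 8)*52)/((9 - 9*(-3))*(59 + 48) + 42883) = (16808 - 16*52)/((9 + 27)*107 + 42883) = (16808 - 832)/(36*107 + 42883) = 15976/(3852 + 42883) = 15976/46735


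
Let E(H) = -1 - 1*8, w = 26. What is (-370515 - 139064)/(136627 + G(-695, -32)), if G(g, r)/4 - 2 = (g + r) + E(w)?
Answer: -509579/133691 ≈ -3.8116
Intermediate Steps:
E(H) = -9 (E(H) = -1 - 8 = -9)
G(g, r) = -28 + 4*g + 4*r (G(g, r) = 8 + 4*((g + r) - 9) = 8 + 4*(-9 + g + r) = 8 + (-36 + 4*g + 4*r) = -28 + 4*g + 4*r)
(-370515 - 139064)/(136627 + G(-695, -32)) = (-370515 - 139064)/(136627 + (-28 + 4*(-695) + 4*(-32))) = -509579/(136627 + (-28 - 2780 - 128)) = -509579/(136627 - 2936) = -509579/133691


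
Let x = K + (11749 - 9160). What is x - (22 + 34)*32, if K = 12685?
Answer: 13482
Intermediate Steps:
x = 15274 (x = 12685 + (11749 - 9160) = 12685 + 2589 = 15274)
x - (22 + 34)*32 = 15274 - (22 + 34)*32 = 15274 - 56*32 = 15274 - 1*1792 = 15274 - 1792 = 13482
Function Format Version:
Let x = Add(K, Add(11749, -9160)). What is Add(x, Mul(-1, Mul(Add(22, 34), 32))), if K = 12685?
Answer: 13482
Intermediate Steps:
x = 15274 (x = Add(12685, Add(11749, -9160)) = Add(12685, 2589) = 15274)
Add(x, Mul(-1, Mul(Add(22, 34), 32))) = Add(15274, Mul(-1, Mul(Add(22, 34), 32))) = Add(15274, Mul(-1, Mul(56, 32))) = Add(15274, Mul(-1, 1792)) = Add(15274, -1792) = 13482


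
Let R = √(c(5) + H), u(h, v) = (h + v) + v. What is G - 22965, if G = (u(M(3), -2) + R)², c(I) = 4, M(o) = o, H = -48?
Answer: -23008 - 4*I*√11 ≈ -23008.0 - 13.266*I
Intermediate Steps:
u(h, v) = h + 2*v
R = 2*I*√11 (R = √(4 - 48) = √(-44) = 2*I*√11 ≈ 6.6332*I)
G = (-1 + 2*I*√11)² (G = ((3 + 2*(-2)) + 2*I*√11)² = ((3 - 4) + 2*I*√11)² = (-1 + 2*I*√11)² ≈ -43.0 - 13.266*I)
G - 22965 = (1 - 2*I*√11)² - 22965 = -22965 + (1 - 2*I*√11)²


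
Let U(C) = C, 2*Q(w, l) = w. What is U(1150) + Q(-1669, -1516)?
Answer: 631/2 ≈ 315.50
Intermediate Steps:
Q(w, l) = w/2
U(1150) + Q(-1669, -1516) = 1150 + (1/2)*(-1669) = 1150 - 1669/2 = 631/2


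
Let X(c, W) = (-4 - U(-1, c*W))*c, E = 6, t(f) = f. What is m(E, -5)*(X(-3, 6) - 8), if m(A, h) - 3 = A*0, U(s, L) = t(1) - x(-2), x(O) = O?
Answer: 39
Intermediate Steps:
U(s, L) = 3 (U(s, L) = 1 - 1*(-2) = 1 + 2 = 3)
X(c, W) = -7*c (X(c, W) = (-4 - 1*3)*c = (-4 - 3)*c = -7*c)
m(A, h) = 3 (m(A, h) = 3 + A*0 = 3 + 0 = 3)
m(E, -5)*(X(-3, 6) - 8) = 3*(-7*(-3) - 8) = 3*(21 - 8) = 3*13 = 39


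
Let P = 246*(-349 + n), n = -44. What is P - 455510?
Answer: -552188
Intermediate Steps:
P = -96678 (P = 246*(-349 - 44) = 246*(-393) = -96678)
P - 455510 = -96678 - 455510 = -552188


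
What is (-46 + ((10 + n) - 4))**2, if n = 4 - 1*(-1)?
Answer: 1225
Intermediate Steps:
n = 5 (n = 4 + 1 = 5)
(-46 + ((10 + n) - 4))**2 = (-46 + ((10 + 5) - 4))**2 = (-46 + (15 - 4))**2 = (-46 + 11)**2 = (-35)**2 = 1225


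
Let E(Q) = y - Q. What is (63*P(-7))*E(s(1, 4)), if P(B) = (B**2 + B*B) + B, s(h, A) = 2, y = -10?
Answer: -68796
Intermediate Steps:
P(B) = B + 2*B**2 (P(B) = (B**2 + B**2) + B = 2*B**2 + B = B + 2*B**2)
E(Q) = -10 - Q
(63*P(-7))*E(s(1, 4)) = (63*(-7*(1 + 2*(-7))))*(-10 - 1*2) = (63*(-7*(1 - 14)))*(-10 - 2) = (63*(-7*(-13)))*(-12) = (63*91)*(-12) = 5733*(-12) = -68796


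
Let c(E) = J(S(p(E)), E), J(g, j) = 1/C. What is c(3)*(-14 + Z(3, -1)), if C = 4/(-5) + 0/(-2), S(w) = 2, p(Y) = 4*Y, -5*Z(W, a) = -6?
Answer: 16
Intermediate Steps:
Z(W, a) = 6/5 (Z(W, a) = -⅕*(-6) = 6/5)
C = -⅘ (C = 4*(-⅕) + 0*(-½) = -⅘ + 0 = -⅘ ≈ -0.80000)
J(g, j) = -5/4 (J(g, j) = 1/(-⅘) = -5/4)
c(E) = -5/4
c(3)*(-14 + Z(3, -1)) = -5*(-14 + 6/5)/4 = -5/4*(-64/5) = 16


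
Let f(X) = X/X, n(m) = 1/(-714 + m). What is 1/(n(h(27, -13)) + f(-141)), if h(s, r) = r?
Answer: 727/726 ≈ 1.0014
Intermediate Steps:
f(X) = 1
1/(n(h(27, -13)) + f(-141)) = 1/(1/(-714 - 13) + 1) = 1/(1/(-727) + 1) = 1/(-1/727 + 1) = 1/(726/727) = 727/726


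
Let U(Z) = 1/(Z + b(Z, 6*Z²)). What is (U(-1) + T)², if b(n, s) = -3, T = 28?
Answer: 12321/16 ≈ 770.06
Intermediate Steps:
U(Z) = 1/(-3 + Z) (U(Z) = 1/(Z - 3) = 1/(-3 + Z))
(U(-1) + T)² = (1/(-3 - 1) + 28)² = (1/(-4) + 28)² = (-¼ + 28)² = (111/4)² = 12321/16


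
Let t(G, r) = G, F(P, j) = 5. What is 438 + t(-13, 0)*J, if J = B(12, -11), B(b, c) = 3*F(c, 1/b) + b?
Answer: 87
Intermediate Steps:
B(b, c) = 15 + b (B(b, c) = 3*5 + b = 15 + b)
J = 27 (J = 15 + 12 = 27)
438 + t(-13, 0)*J = 438 - 13*27 = 438 - 351 = 87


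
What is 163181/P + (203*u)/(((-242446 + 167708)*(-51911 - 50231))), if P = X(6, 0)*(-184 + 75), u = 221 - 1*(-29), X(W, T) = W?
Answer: -155713196803697/624070409073 ≈ -249.51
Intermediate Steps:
u = 250 (u = 221 + 29 = 250)
P = -654 (P = 6*(-184 + 75) = 6*(-109) = -654)
163181/P + (203*u)/(((-242446 + 167708)*(-51911 - 50231))) = 163181/(-654) + (203*250)/(((-242446 + 167708)*(-51911 - 50231))) = 163181*(-1/654) + 50750/((-74738*(-102142))) = -163181/654 + 50750/7633888796 = -163181/654 + 50750*(1/7633888796) = -163181/654 + 25375/3816944398 = -155713196803697/624070409073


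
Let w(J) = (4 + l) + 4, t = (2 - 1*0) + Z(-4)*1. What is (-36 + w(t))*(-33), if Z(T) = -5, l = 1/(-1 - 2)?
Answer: 935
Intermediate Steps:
l = -1/3 (l = 1/(-3) = -1/3 ≈ -0.33333)
t = -3 (t = (2 - 1*0) - 5*1 = (2 + 0) - 5 = 2 - 5 = -3)
w(J) = 23/3 (w(J) = (4 - 1/3) + 4 = 11/3 + 4 = 23/3)
(-36 + w(t))*(-33) = (-36 + 23/3)*(-33) = -85/3*(-33) = 935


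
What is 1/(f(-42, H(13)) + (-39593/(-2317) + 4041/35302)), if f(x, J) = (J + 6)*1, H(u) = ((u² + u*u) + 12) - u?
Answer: 81794734/29462668845 ≈ 0.0027762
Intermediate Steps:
H(u) = 12 - u + 2*u² (H(u) = ((u² + u²) + 12) - u = (2*u² + 12) - u = (12 + 2*u²) - u = 12 - u + 2*u²)
f(x, J) = 6 + J (f(x, J) = (6 + J)*1 = 6 + J)
1/(f(-42, H(13)) + (-39593/(-2317) + 4041/35302)) = 1/((6 + (12 - 1*13 + 2*13²)) + (-39593/(-2317) + 4041/35302)) = 1/((6 + (12 - 13 + 2*169)) + (-39593*(-1/2317) + 4041*(1/35302))) = 1/((6 + (12 - 13 + 338)) + (39593/2317 + 4041/35302)) = 1/((6 + 337) + 1407075083/81794734) = 1/(343 + 1407075083/81794734) = 1/(29462668845/81794734) = 81794734/29462668845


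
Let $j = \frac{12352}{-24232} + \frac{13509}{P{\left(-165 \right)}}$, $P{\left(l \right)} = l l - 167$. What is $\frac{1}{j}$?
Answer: $- \frac{81958682}{858791} \approx -95.435$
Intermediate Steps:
$P{\left(l \right)} = -167 + l^{2}$ ($P{\left(l \right)} = l^{2} - 167 = -167 + l^{2}$)
$j = - \frac{858791}{81958682}$ ($j = \frac{12352}{-24232} + \frac{13509}{-167 + \left(-165\right)^{2}} = 12352 \left(- \frac{1}{24232}\right) + \frac{13509}{-167 + 27225} = - \frac{1544}{3029} + \frac{13509}{27058} = - \frac{858791}{81958682} \approx -0.010478$)
$\frac{1}{j} = \frac{1}{- \frac{858791}{81958682}} = - \frac{81958682}{858791}$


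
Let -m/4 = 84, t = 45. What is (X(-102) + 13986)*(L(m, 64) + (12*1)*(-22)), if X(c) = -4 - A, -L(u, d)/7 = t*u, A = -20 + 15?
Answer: 1476691512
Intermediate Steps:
A = -5
m = -336 (m = -4*84 = -336)
L(u, d) = -315*u
X(c) = 1 (X(c) = -4 - 1*(-5) = -4 + 5 = 1)
(X(-102) + 13986)*(L(m, 64) + (12*1)*(-22)) = (1 + 13986)*(-315*(-336) + (12*1)*(-22)) = 13987*(105840 + 12*(-22)) = 13987*(105840 - 264) = 13987*105576 = 1476691512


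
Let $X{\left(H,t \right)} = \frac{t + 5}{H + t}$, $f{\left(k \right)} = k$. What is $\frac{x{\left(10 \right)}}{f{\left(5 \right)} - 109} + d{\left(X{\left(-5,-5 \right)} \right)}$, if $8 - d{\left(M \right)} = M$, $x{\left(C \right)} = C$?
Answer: $\frac{411}{52} \approx 7.9038$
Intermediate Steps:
$X{\left(H,t \right)} = \frac{5 + t}{H + t}$
$d{\left(M \right)} = 8 - M$
$\frac{x{\left(10 \right)}}{f{\left(5 \right)} - 109} + d{\left(X{\left(-5,-5 \right)} \right)} = \frac{1}{5 - 109} \cdot 10 + \left(8 - \frac{5 - 5}{-5 - 5}\right) = \frac{1}{-104} \cdot 10 + \left(8 - \frac{1}{-10} \cdot 0\right) = \left(- \frac{1}{104}\right) 10 + \left(8 - \left(- \frac{1}{10}\right) 0\right) = - \frac{5}{52} + \left(8 - 0\right) = - \frac{5}{52} + \left(8 + 0\right) = - \frac{5}{52} + 8 = \frac{411}{52}$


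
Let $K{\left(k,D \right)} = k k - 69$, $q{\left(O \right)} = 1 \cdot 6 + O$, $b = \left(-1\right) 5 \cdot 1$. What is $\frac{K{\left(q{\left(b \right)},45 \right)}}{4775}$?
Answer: $- \frac{68}{4775} \approx -0.014241$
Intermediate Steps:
$b = -5$ ($b = \left(-5\right) 1 = -5$)
$q{\left(O \right)} = 6 + O$
$K{\left(k,D \right)} = -69 + k^{2}$ ($K{\left(k,D \right)} = k^{2} - 69 = -69 + k^{2}$)
$\frac{K{\left(q{\left(b \right)},45 \right)}}{4775} = \frac{-69 + \left(6 - 5\right)^{2}}{4775} = \left(-69 + 1^{2}\right) \frac{1}{4775} = \left(-69 + 1\right) \frac{1}{4775} = \left(-68\right) \frac{1}{4775} = - \frac{68}{4775}$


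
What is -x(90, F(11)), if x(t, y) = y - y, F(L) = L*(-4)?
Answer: 0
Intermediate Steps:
F(L) = -4*L
x(t, y) = 0
-x(90, F(11)) = -1*0 = 0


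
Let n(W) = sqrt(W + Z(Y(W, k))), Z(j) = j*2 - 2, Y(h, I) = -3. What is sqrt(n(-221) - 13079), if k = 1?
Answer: sqrt(-13079 + I*sqrt(229)) ≈ 0.0662 + 114.36*I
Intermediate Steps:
Z(j) = -2 + 2*j (Z(j) = 2*j - 2 = -2 + 2*j)
n(W) = sqrt(-8 + W) (n(W) = sqrt(W + (-2 + 2*(-3))) = sqrt(W + (-2 - 6)) = sqrt(W - 8) = sqrt(-8 + W))
sqrt(n(-221) - 13079) = sqrt(sqrt(-8 - 221) - 13079) = sqrt(sqrt(-229) - 13079) = sqrt(I*sqrt(229) - 13079) = sqrt(-13079 + I*sqrt(229))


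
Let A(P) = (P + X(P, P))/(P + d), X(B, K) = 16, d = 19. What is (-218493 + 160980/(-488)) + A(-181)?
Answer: -360399601/1647 ≈ -2.1882e+5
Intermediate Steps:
A(P) = (16 + P)/(19 + P) (A(P) = (P + 16)/(P + 19) = (16 + P)/(19 + P))
(-218493 + 160980/(-488)) + A(-181) = (-218493 + 160980/(-488)) + (16 - 181)/(19 - 181) = (-218493 + 160980*(-1/488)) - 165/(-162) = (-218493 - 40245/122) - 1/162*(-165) = -26696391/122 + 55/54 = -360399601/1647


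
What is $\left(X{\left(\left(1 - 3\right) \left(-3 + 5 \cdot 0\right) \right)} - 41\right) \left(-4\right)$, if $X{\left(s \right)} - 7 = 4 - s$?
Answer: $144$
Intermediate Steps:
$X{\left(s \right)} = 11 - s$ ($X{\left(s \right)} = 7 - \left(-4 + s\right) = 11 - s$)
$\left(X{\left(\left(1 - 3\right) \left(-3 + 5 \cdot 0\right) \right)} - 41\right) \left(-4\right) = \left(\left(11 - \left(1 - 3\right) \left(-3 + 5 \cdot 0\right)\right) - 41\right) \left(-4\right) = \left(\left(11 - - 2 \left(-3 + 0\right)\right) - 41\right) \left(-4\right) = \left(\left(11 - \left(-2\right) \left(-3\right)\right) - 41\right) \left(-4\right) = \left(\left(11 - 6\right) - 41\right) \left(-4\right) = \left(5 - 41\right) \left(-4\right) = \left(-36\right) \left(-4\right) = 144$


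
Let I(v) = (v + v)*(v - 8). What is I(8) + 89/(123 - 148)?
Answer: -89/25 ≈ -3.5600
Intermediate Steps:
I(v) = 2*v*(-8 + v) (I(v) = (2*v)*(-8 + v) = 2*v*(-8 + v))
I(8) + 89/(123 - 148) = 2*8*(-8 + 8) + 89/(123 - 148) = 2*8*0 + 89/(-25) = 0 + 89*(-1/25) = 0 - 89/25 = -89/25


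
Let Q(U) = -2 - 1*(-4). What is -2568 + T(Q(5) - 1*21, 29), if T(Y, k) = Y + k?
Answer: -2558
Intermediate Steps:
Q(U) = 2 (Q(U) = -2 + 4 = 2)
-2568 + T(Q(5) - 1*21, 29) = -2568 + ((2 - 1*21) + 29) = -2568 + ((2 - 21) + 29) = -2568 + (-19 + 29) = -2568 + 10 = -2558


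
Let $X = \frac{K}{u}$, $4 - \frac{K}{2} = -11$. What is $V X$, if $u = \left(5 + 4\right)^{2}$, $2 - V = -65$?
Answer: $\frac{670}{27} \approx 24.815$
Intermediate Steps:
$K = 30$ ($K = 8 - -22 = 8 + 22 = 30$)
$V = 67$ ($V = 2 - -65 = 2 + 65 = 67$)
$u = 81$ ($u = 9^{2} = 81$)
$X = \frac{10}{27}$ ($X = \frac{30}{81} = 30 \cdot \frac{1}{81} = \frac{10}{27} \approx 0.37037$)
$V X = 67 \cdot \frac{10}{27} = \frac{670}{27}$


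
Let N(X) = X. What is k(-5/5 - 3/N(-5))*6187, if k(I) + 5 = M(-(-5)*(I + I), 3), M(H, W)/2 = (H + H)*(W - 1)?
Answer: -228919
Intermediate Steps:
M(H, W) = 4*H*(-1 + W) (M(H, W) = 2*((H + H)*(W - 1)) = 2*((2*H)*(-1 + W)) = 2*(2*H*(-1 + W)) = 4*H*(-1 + W))
k(I) = -5 + 80*I (k(I) = -5 + 4*(-(-5)*(I + I))*(-1 + 3) = -5 + 4*(-(-5)*2*I)*2 = -5 + 4*(-(-10)*I)*2 = -5 + 4*(10*I)*2 = -5 + 80*I)
k(-5/5 - 3/N(-5))*6187 = (-5 + 80*(-5/5 - 3/(-5)))*6187 = (-5 + 80*(-5*⅕ - 3*(-⅕)))*6187 = (-5 + 80*(-1 + ⅗))*6187 = (-5 + 80*(-⅖))*6187 = (-5 - 32)*6187 = -37*6187 = -228919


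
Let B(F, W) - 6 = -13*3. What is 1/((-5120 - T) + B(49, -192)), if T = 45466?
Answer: -1/50619 ≈ -1.9755e-5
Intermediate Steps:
B(F, W) = -33 (B(F, W) = 6 - 13*3 = 6 - 39 = -33)
1/((-5120 - T) + B(49, -192)) = 1/((-5120 - 1*45466) - 33) = 1/((-5120 - 45466) - 33) = 1/(-50586 - 33) = 1/(-50619) = -1/50619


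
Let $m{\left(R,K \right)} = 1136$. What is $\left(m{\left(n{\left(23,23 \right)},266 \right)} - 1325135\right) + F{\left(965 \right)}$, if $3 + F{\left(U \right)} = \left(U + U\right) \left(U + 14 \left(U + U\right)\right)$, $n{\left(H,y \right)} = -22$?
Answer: $52687048$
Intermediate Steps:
$F{\left(U \right)} = -3 + 58 U^{2}$ ($F{\left(U \right)} = -3 + \left(U + U\right) \left(U + 14 \left(U + U\right)\right) = -3 + 2 U \left(U + 14 \cdot 2 U\right) = -3 + 2 U \left(U + 28 U\right) = -3 + 2 U 29 U = -3 + 58 U^{2}$)
$\left(m{\left(n{\left(23,23 \right)},266 \right)} - 1325135\right) + F{\left(965 \right)} = \left(1136 - 1325135\right) - \left(3 - 58 \cdot 965^{2}\right) = \left(1136 - 1325135\right) + \left(-3 + 58 \cdot 931225\right) = -1323999 + \left(-3 + 54011050\right) = -1323999 + 54011047 = 52687048$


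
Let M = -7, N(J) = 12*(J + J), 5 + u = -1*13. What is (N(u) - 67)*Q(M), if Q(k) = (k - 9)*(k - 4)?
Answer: -87824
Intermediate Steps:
u = -18 (u = -5 - 1*13 = -5 - 13 = -18)
N(J) = 24*J (N(J) = 12*(2*J) = 24*J)
Q(k) = (-9 + k)*(-4 + k)
(N(u) - 67)*Q(M) = (24*(-18) - 67)*(36 + (-7)² - 13*(-7)) = (-432 - 67)*(36 + 49 + 91) = -499*176 = -87824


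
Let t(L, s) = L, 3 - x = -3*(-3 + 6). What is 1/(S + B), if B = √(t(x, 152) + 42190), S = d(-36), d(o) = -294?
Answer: -147/22117 - √42202/44234 ≈ -0.011291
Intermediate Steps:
x = 12 (x = 3 - (-3)*(-3 + 6) = 3 - (-3)*3 = 3 - 1*(-9) = 3 + 9 = 12)
S = -294
B = √42202 (B = √(12 + 42190) = √42202 ≈ 205.43)
1/(S + B) = 1/(-294 + √42202)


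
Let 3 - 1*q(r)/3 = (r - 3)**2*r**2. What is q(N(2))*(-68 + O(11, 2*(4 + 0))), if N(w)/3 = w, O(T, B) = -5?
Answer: 70299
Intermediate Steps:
N(w) = 3*w
q(r) = 9 - 3*r**2*(-3 + r)**2 (q(r) = 9 - 3*(r - 3)**2*r**2 = 9 - 3*(-3 + r)**2*r**2 = 9 - 3*r**2*(-3 + r)**2)
q(N(2))*(-68 + O(11, 2*(4 + 0))) = (9 - 3*(3*2)**2*(-3 + 3*2)**2)*(-68 - 5) = (9 - 3*6**2*(-3 + 6)**2)*(-73) = (9 - 3*36*3**2)*(-73) = (9 - 3*36*9)*(-73) = (9 - 972)*(-73) = -963*(-73) = 70299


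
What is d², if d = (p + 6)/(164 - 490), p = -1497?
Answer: 2223081/106276 ≈ 20.918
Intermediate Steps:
d = 1491/326 (d = (-1497 + 6)/(164 - 490) = -1491/(-326) = -1491*(-1/326) = 1491/326 ≈ 4.5736)
d² = (1491/326)² = 2223081/106276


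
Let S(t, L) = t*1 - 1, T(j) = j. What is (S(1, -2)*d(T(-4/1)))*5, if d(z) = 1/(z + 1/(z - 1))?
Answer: 0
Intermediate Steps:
d(z) = 1/(z + 1/(-1 + z))
S(t, L) = -1 + t (S(t, L) = t - 1 = -1 + t)
(S(1, -2)*d(T(-4/1)))*5 = ((-1 + 1)*((-1 - 4/1)/(1 + (-4/1)² - (-4)/1)))*5 = (0*((-1 - 4*1)/(1 + (-4*1)² - (-4))))*5 = (0*((-1 - 4)/(1 + (-4)² - 1*(-4))))*5 = (0*(-5/(1 + 16 + 4)))*5 = (0*(-5/21))*5 = 0*5 = 0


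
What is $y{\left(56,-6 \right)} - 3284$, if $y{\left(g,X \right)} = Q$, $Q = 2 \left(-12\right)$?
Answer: $-3308$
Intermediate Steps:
$Q = -24$
$y{\left(g,X \right)} = -24$
$y{\left(56,-6 \right)} - 3284 = -24 - 3284 = -3308$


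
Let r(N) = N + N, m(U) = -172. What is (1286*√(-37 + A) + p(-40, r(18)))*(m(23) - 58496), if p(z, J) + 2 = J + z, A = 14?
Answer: 352008 - 75447048*I*√23 ≈ 3.5201e+5 - 3.6183e+8*I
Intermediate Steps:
r(N) = 2*N
p(z, J) = -2 + J + z (p(z, J) = -2 + (J + z) = -2 + J + z)
(1286*√(-37 + A) + p(-40, r(18)))*(m(23) - 58496) = (1286*√(-37 + 14) + (-2 + 2*18 - 40))*(-172 - 58496) = (1286*√(-23) + (-2 + 36 - 40))*(-58668) = (1286*(I*√23) - 6)*(-58668) = (1286*I*√23 - 6)*(-58668) = (-6 + 1286*I*√23)*(-58668) = 352008 - 75447048*I*√23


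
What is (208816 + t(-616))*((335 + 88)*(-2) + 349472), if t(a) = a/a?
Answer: 72799035442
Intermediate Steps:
t(a) = 1
(208816 + t(-616))*((335 + 88)*(-2) + 349472) = (208816 + 1)*((335 + 88)*(-2) + 349472) = 208817*(423*(-2) + 349472) = 208817*(-846 + 349472) = 208817*348626 = 72799035442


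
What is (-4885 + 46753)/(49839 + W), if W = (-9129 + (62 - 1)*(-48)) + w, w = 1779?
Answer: 13956/13187 ≈ 1.0583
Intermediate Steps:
W = -10278 (W = (-9129 + (62 - 1)*(-48)) + 1779 = (-9129 + 61*(-48)) + 1779 = (-9129 - 2928) + 1779 = -12057 + 1779 = -10278)
(-4885 + 46753)/(49839 + W) = (-4885 + 46753)/(49839 - 10278) = 41868/39561 = 41868*(1/39561) = 13956/13187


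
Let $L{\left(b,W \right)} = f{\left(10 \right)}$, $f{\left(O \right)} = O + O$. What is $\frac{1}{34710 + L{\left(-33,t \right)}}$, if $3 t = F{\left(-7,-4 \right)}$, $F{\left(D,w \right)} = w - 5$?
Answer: $\frac{1}{34730} \approx 2.8794 \cdot 10^{-5}$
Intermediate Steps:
$F{\left(D,w \right)} = -5 + w$
$t = -3$ ($t = \frac{-5 - 4}{3} = \frac{1}{3} \left(-9\right) = -3$)
$f{\left(O \right)} = 2 O$
$L{\left(b,W \right)} = 20$ ($L{\left(b,W \right)} = 2 \cdot 10 = 20$)
$\frac{1}{34710 + L{\left(-33,t \right)}} = \frac{1}{34710 + 20} = \frac{1}{34730}$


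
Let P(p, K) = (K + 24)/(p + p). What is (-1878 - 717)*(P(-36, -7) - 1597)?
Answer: 99475865/24 ≈ 4.1448e+6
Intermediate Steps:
P(p, K) = (24 + K)/(2*p) (P(p, K) = (24 + K)/((2*p)) = (24 + K)*(1/(2*p)) = (24 + K)/(2*p))
(-1878 - 717)*(P(-36, -7) - 1597) = (-1878 - 717)*((1/2)*(24 - 7)/(-36) - 1597) = -2595*((1/2)*(-1/36)*17 - 1597) = -2595*(-17/72 - 1597) = -2595*(-115001/72) = 99475865/24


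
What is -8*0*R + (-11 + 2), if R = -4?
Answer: -9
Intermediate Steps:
-8*0*R + (-11 + 2) = -8*0*(-4) + (-11 + 2) = -0 - 9 = -8*0 - 9 = 0 - 9 = -9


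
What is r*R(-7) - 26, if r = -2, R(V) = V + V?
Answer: 2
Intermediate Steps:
R(V) = 2*V
r*R(-7) - 26 = -4*(-7) - 26 = -2*(-14) - 26 = 28 - 26 = 2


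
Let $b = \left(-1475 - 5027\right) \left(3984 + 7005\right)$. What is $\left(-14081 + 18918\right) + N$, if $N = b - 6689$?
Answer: $-71452330$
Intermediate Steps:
$b = -71450478$ ($b = \left(-6502\right) 10989 = -71450478$)
$N = -71457167$ ($N = -71450478 - 6689 = -71457167$)
$\left(-14081 + 18918\right) + N = \left(-14081 + 18918\right) - 71457167 = 4837 - 71457167 = -71452330$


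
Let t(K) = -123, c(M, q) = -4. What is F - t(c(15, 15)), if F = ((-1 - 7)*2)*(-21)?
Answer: 459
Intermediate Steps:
F = 336 (F = -8*2*(-21) = -16*(-21) = 336)
F - t(c(15, 15)) = 336 - 1*(-123) = 336 + 123 = 459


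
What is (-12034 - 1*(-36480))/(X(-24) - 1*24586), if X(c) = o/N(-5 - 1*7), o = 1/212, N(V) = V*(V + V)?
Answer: -1492574976/1501122815 ≈ -0.99431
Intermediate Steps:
N(V) = 2*V² (N(V) = V*(2*V) = 2*V²)
o = 1/212 ≈ 0.0047170
X(c) = 1/61056 (X(c) = 1/(212*((2*(-5 - 1*7)²))) = 1/(212*((2*(-5 - 7)²))) = 1/(212*((2*(-12)²))) = 1/(212*((2*144))) = (1/212)/288 = (1/212)*(1/288) = 1/61056)
(-12034 - 1*(-36480))/(X(-24) - 1*24586) = (-12034 - 1*(-36480))/(1/61056 - 1*24586) = (-12034 + 36480)/(1/61056 - 24586) = 24446/(-1501122815/61056) = 24446*(-61056/1501122815) = -1492574976/1501122815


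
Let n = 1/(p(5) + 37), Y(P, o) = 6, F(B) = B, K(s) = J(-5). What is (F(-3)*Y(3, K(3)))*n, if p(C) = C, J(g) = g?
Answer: -3/7 ≈ -0.42857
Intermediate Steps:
K(s) = -5
n = 1/42 (n = 1/(5 + 37) = 1/42 ≈ 0.023810)
(F(-3)*Y(3, K(3)))*n = -3*6*(1/42) = -18*1/42 = -3/7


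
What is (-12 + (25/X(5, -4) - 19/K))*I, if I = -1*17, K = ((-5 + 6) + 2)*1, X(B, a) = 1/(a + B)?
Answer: -340/3 ≈ -113.33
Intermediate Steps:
X(B, a) = 1/(B + a)
K = 3 (K = (1 + 2)*1 = 3*1 = 3)
I = -17
(-12 + (25/X(5, -4) - 19/K))*I = (-12 + (25/(1/(5 - 4)) - 19/3))*(-17) = (-12 + (25/(1/1) - 19*⅓))*(-17) = (-12 + (25/1 - 19/3))*(-17) = (-12 + (25*1 - 19/3))*(-17) = (-12 + (25 - 19/3))*(-17) = (-12 + 56/3)*(-17) = (20/3)*(-17) = -340/3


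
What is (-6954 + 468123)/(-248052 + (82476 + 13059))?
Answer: -153723/50839 ≈ -3.0237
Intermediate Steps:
(-6954 + 468123)/(-248052 + (82476 + 13059)) = 461169/(-248052 + 95535) = 461169/(-152517) = 461169*(-1/152517) = -153723/50839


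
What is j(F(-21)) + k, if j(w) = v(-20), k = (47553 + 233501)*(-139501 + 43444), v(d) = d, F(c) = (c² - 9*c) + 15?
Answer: -26997204098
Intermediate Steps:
F(c) = 15 + c² - 9*c
k = -26997204078 (k = 281054*(-96057) = -26997204078)
j(w) = -20
j(F(-21)) + k = -20 - 26997204078 = -26997204098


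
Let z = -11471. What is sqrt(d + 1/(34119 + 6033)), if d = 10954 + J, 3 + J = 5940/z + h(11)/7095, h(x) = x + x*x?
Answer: sqrt(26845273610369123035763910)/49512736140 ≈ 104.64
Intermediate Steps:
h(x) = x + x**2
J = -8630011/2466265 (J = -3 + (5940/(-11471) + (11*(1 + 11))/7095) = -3 + (5940*(-1/11471) + (11*12)*(1/7095)) = -3 + (-5940/11471 + 132*(1/7095)) = -3 + (-5940/11471 + 4/215) = -3 - 1231216/2466265 = -8630011/2466265 ≈ -3.4992)
d = 27006836799/2466265 (d = 10954 - 8630011/2466265 = 27006836799/2466265 ≈ 10951.)
sqrt(d + 1/(34119 + 6033)) = sqrt(27006836799/2466265 + 1/(34119 + 6033)) = sqrt(27006836799/2466265 + 1/40152) = sqrt(1084378513619713/99025472280) = sqrt(26845273610369123035763910)/49512736140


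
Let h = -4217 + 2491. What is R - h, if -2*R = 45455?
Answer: -42003/2 ≈ -21002.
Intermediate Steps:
R = -45455/2 (R = -1/2*45455 = -45455/2 ≈ -22728.)
h = -1726
R - h = -45455/2 - 1*(-1726) = -45455/2 + 1726 = -42003/2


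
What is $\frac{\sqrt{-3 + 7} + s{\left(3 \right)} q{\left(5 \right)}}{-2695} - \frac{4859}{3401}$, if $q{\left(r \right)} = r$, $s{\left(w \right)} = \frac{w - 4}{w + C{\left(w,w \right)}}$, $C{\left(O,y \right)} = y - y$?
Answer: $- \frac{39288416}{27497085} \approx -1.4288$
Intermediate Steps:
$C{\left(O,y \right)} = 0$
$s{\left(w \right)} = \frac{-4 + w}{w}$ ($s{\left(w \right)} = \frac{w - 4}{w + 0} = \frac{-4 + w}{w}$)
$\frac{\sqrt{-3 + 7} + s{\left(3 \right)} q{\left(5 \right)}}{-2695} - \frac{4859}{3401} = \frac{\sqrt{-3 + 7} + \frac{-4 + 3}{3} \cdot 5}{-2695} - \frac{4859}{3401} = \left(\sqrt{4} + \frac{1}{3} \left(-1\right) 5\right) \left(- \frac{1}{2695}\right) - \frac{4859}{3401} = \left(2 - \frac{5}{3}\right) \left(- \frac{1}{2695}\right) - \frac{4859}{3401} = \frac{1}{3} \left(- \frac{1}{2695}\right) - \frac{4859}{3401} = - \frac{1}{8085} - \frac{4859}{3401} = - \frac{39288416}{27497085}$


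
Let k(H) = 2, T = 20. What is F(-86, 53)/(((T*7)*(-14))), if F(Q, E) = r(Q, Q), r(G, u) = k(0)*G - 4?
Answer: 22/245 ≈ 0.089796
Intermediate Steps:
r(G, u) = -4 + 2*G (r(G, u) = 2*G - 4 = -4 + 2*G)
F(Q, E) = -4 + 2*Q
F(-86, 53)/(((T*7)*(-14))) = (-4 + 2*(-86))/(((20*7)*(-14))) = (-4 - 172)/((140*(-14))) = -176/(-1960) = -176*(-1/1960) = 22/245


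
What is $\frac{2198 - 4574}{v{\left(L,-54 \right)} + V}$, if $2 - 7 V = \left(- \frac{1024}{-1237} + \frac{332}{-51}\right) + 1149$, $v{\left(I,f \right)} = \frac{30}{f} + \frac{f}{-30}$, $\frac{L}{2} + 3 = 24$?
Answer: $\frac{204401880}{13919371} \approx 14.685$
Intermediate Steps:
$L = 42$ ($L = -6 + 2 \cdot 24 = -6 + 48 = 42$)
$v{\left(I,f \right)} = \frac{30}{f} - \frac{f}{30}$ ($v{\left(I,f \right)} = \frac{30}{f} + f \left(- \frac{1}{30}\right) = \frac{30}{f} - \frac{f}{30}$)
$V = - \frac{10286047}{63087}$ ($V = \frac{2}{7} - \frac{\left(- \frac{1024}{-1237} + \frac{332}{-51}\right) + 1149}{7} = \frac{2}{7} - \frac{\left(\left(-1024\right) \left(- \frac{1}{1237}\right) + 332 \left(- \frac{1}{51}\right)\right) + 1149}{7} = \frac{2}{7} - \frac{\left(\frac{1024}{1237} - \frac{332}{51}\right) + 1149}{7} = \frac{2}{7} - \frac{- \frac{358460}{63087} + 1149}{7} = \frac{2}{7} - \frac{72128503}{441609} = - \frac{10286047}{63087} \approx -163.05$)
$\frac{2198 - 4574}{v{\left(L,-54 \right)} + V} = \frac{2198 - 4574}{\left(\frac{30}{-54} - - \frac{9}{5}\right) - \frac{10286047}{63087}} = - \frac{2376}{\left(30 \left(- \frac{1}{54}\right) + \frac{9}{5}\right) - \frac{10286047}{63087}} = - \frac{2376}{\left(- \frac{5}{9} + \frac{9}{5}\right) - \frac{10286047}{63087}} = - \frac{2376}{\frac{56}{45} - \frac{10286047}{63087}} = - \frac{2376}{- \frac{153113081}{946305}} = \left(-2376\right) \left(- \frac{946305}{153113081}\right) = \frac{204401880}{13919371}$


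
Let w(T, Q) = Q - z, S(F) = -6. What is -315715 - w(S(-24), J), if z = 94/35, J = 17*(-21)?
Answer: -11037436/35 ≈ -3.1536e+5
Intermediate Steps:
J = -357
z = 94/35 (z = 94*(1/35) = 94/35 ≈ 2.6857)
w(T, Q) = -94/35 + Q (w(T, Q) = Q - 1*94/35 = Q - 94/35 = -94/35 + Q)
-315715 - w(S(-24), J) = -315715 - (-94/35 - 357) = -315715 - 1*(-12589/35) = -315715 + 12589/35 = -11037436/35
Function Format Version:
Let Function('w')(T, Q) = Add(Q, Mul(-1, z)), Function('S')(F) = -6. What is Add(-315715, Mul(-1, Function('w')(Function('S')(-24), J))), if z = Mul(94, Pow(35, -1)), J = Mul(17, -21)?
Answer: Rational(-11037436, 35) ≈ -3.1536e+5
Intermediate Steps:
J = -357
z = Rational(94, 35) (z = Mul(94, Rational(1, 35)) = Rational(94, 35) ≈ 2.6857)
Function('w')(T, Q) = Add(Rational(-94, 35), Q) (Function('w')(T, Q) = Add(Q, Mul(-1, Rational(94, 35))) = Add(Q, Rational(-94, 35)) = Add(Rational(-94, 35), Q))
Add(-315715, Mul(-1, Function('w')(Function('S')(-24), J))) = Add(-315715, Mul(-1, Add(Rational(-94, 35), -357))) = Add(-315715, Mul(-1, Rational(-12589, 35))) = Add(-315715, Rational(12589, 35)) = Rational(-11037436, 35)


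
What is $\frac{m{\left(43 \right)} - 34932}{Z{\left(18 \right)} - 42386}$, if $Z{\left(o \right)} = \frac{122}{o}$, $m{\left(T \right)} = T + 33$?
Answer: $\frac{313704}{381413} \approx 0.82248$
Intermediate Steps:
$m{\left(T \right)} = 33 + T$
$\frac{m{\left(43 \right)} - 34932}{Z{\left(18 \right)} - 42386} = \frac{\left(33 + 43\right) - 34932}{\frac{122}{18} - 42386} = \frac{76 - 34932}{122 \cdot \frac{1}{18} - 42386} = - \frac{34856}{\frac{61}{9} - 42386} = - \frac{34856}{- \frac{381413}{9}} = \left(-34856\right) \left(- \frac{9}{381413}\right) = \frac{313704}{381413}$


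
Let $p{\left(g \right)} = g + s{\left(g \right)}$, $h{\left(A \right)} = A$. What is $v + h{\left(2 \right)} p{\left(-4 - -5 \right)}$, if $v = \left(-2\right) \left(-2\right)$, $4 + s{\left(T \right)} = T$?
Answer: $0$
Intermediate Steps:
$s{\left(T \right)} = -4 + T$
$p{\left(g \right)} = -4 + 2 g$ ($p{\left(g \right)} = g + \left(-4 + g\right) = -4 + 2 g$)
$v = 4$
$v + h{\left(2 \right)} p{\left(-4 - -5 \right)} = 4 + 2 \left(-4 + 2 \left(-4 - -5\right)\right) = 4 + 2 \left(-4 + 2 \left(-4 + 5\right)\right) = 4 + 2 \left(-4 + 2 \cdot 1\right) = 4 + 2 \left(-4 + 2\right) = 4 + 2 \left(-2\right) = 4 - 4 = 0$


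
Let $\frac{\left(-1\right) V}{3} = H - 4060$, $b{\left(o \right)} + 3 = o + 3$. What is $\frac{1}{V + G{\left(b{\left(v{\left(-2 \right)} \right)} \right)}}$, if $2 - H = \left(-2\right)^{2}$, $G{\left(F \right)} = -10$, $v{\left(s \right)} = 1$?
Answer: $\frac{1}{12176} \approx 8.2129 \cdot 10^{-5}$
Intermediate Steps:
$b{\left(o \right)} = o$ ($b{\left(o \right)} = -3 + \left(o + 3\right) = -3 + \left(3 + o\right) = o$)
$H = -2$ ($H = 2 - \left(-2\right)^{2} = 2 - 4 = -2$)
$V = 12186$ ($V = - 3 \left(-2 - 4060\right) = \left(-3\right) \left(-4062\right) = 12186$)
$\frac{1}{V + G{\left(b{\left(v{\left(-2 \right)} \right)} \right)}} = \frac{1}{12186 - 10} = \frac{1}{12176}$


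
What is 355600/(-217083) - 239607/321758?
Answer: -166431751181/69848191914 ≈ -2.3828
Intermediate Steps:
355600/(-217083) - 239607/321758 = 355600*(-1/217083) - 239607*1/321758 = -355600/217083 - 239607/321758 = -166431751181/69848191914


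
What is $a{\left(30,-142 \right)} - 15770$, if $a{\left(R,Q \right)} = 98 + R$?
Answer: $-15642$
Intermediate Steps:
$a{\left(30,-142 \right)} - 15770 = \left(98 + 30\right) - 15770 = 128 - 15770 = -15642$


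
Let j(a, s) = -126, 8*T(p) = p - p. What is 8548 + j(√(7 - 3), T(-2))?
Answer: 8422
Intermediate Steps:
T(p) = 0 (T(p) = (p - p)/8 = (⅛)*0 = 0)
8548 + j(√(7 - 3), T(-2)) = 8548 - 126 = 8422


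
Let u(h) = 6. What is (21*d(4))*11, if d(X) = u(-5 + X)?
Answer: 1386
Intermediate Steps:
d(X) = 6
(21*d(4))*11 = (21*6)*11 = 126*11 = 1386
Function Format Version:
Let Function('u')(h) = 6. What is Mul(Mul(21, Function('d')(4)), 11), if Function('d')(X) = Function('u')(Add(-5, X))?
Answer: 1386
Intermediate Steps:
Function('d')(X) = 6
Mul(Mul(21, Function('d')(4)), 11) = Mul(Mul(21, 6), 11) = Mul(126, 11) = 1386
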